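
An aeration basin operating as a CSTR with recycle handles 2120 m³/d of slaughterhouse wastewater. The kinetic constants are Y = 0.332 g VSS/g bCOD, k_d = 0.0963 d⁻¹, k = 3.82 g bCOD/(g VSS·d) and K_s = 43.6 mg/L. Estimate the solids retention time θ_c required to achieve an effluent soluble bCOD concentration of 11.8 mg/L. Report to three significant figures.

θ_c ≈ 5.75 d

From 1/θ_c = Y·k·S/(K_s + S) − k_d: Y·k·S/(K_s+S) = 0.332 × 3.82 × 11.8 / (43.6 + 11.8) = 0.2701 d⁻¹.
θ_c = 1/(μ − k_d) = 1/(0.2701 − 0.0963) = 1/0.1738 = 5.753 d.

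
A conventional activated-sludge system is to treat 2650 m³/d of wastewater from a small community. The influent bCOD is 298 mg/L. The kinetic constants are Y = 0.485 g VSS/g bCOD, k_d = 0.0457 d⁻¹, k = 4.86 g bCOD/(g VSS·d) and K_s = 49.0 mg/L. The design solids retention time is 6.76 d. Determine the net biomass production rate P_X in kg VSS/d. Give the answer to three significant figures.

P_X ≈ 288 kg VSS/d

Effluent substrate depends only on kinetics and SRT: S = K_s(1 + k_d θ_c) / [θ_c(Yk − k_d) − 1] = 49.0 × (1 + 0.0457 × 6.76) / [6.76 × (0.485 × 4.86 − 0.0457) − 1] = 64.14 / 14.63 = 4.385 mg/L.
Observed yield with endogenous decay: Y_obs = Y / (1 + k_d·θ_c) = 0.485 / (1 + 0.0457 × 6.76) = 0.485 / 1.309 = 0.3705 g VSS/g bCOD.
Mass of bCOD removed per day: Q(S₀ − S) = 2650 × 293.6 g/m³ = 778.1 kg/d.
P_X = Y_obs · Q(S₀ − S) = 0.3705 × 778.1 = 288.3 kg VSS/d.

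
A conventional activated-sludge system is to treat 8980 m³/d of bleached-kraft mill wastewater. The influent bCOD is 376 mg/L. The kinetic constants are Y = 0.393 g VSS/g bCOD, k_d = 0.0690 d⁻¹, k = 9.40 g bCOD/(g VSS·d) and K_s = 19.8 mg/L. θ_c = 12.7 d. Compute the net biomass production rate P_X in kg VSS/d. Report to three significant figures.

From the Monod/SRT balance for a CMAS, S = K_s·(1+k_d θ_c)/[θ_c·(Y k − k_d) − 1] = 19.8 × (1 + 0.0690 × 12.7) / [12.7 × (0.393 × 9.40 − 0.0690) − 1] = 37.15 / 45.04 = 0.8248 mg/L.
Y_obs = Y / (1 + k_d θ_c) = 0.393 / (1 + 0.0690 × 12.7) = 0.393 / 1.876 = 0.2095.
Q·(S₀ − S) = 8980 × (376 − 0.825) × 10⁻³ = 3369 kg/d removed.
So the net sludge growth is P_X = 0.2095 × 3369 = 705.7 kg VSS/d.

P_X ≈ 706 kg VSS/d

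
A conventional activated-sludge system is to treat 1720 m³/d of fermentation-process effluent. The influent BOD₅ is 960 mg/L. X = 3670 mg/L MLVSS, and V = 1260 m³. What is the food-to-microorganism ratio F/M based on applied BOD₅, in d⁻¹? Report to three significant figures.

F/M = Q·S₀ / (V·X) = 1720 × 960 / (1260 × 3670) = 0.3571 g BOD₅·(g VSS·d)⁻¹.

F/M ≈ 0.357 d⁻¹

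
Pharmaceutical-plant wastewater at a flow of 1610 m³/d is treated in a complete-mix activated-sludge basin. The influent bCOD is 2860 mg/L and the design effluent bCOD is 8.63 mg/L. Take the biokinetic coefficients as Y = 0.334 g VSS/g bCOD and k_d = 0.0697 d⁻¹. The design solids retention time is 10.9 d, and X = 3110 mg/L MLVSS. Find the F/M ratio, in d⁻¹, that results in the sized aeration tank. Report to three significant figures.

From the SRT design equation V = Y Q (S₀−S) θ_c / [X (1 + k_d θ_c)] = 0.334 × 1610 × (2860 − 8.63) × 10.9 / [3110 × (1 + 0.0697 × 10.9)] = 1.67×10^7 / 5473 = 3054 m³.
F/M = applied load / biomass = Q·S₀/(V·X) = 1610 × 2860 / (3054 × 3110) = 0.4848 d⁻¹.

F/M ≈ 0.485 d⁻¹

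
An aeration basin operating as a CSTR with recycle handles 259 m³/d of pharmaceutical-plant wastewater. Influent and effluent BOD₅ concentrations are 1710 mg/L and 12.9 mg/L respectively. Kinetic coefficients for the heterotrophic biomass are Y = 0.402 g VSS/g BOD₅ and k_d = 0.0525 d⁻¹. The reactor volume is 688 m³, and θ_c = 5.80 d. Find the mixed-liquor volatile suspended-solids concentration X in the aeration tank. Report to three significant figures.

X ≈ 1140 mg/L

X = Y·Q·ΔS·θ_c / [V·(1 + k_d θ_c)] = 0.402 × 259 × (1710 − 12.9) × 5.80 / [688 × (1 + 0.0525 × 5.80)] = 1142 mg/L.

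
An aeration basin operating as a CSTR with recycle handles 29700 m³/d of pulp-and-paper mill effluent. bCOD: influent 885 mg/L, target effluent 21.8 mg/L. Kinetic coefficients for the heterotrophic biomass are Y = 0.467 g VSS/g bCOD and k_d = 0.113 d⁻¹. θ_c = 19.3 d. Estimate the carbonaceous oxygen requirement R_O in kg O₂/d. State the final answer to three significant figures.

Observed yield with endogenous decay: Y_obs = Y / (1 + k_d·θ_c) = 0.467 / (1 + 0.113 × 19.3) = 0.467 / 3.181 = 0.1468 g VSS/g bCOD.
Substrate removed = Q·(S₀ − S) = 29700 m³/d × (885 − 21.8) g/m³ = 2.56×10^7 g/d = 25637 kg/d.
P_X = Y_obs·Q·(S₀ − S) = 0.1468 × 25637 = 3764 kg VSS/d.
R_O = Q·(S₀ − S) − 1.42·P_X = 25637 − 1.42 × 3764 = 20292 kg O₂/d.

R_O ≈ 20300 kg O₂/d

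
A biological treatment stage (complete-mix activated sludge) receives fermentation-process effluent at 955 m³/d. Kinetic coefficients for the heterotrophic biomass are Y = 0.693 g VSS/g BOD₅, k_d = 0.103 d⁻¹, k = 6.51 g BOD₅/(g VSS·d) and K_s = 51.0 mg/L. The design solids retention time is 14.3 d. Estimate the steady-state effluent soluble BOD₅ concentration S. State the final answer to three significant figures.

Effluent substrate depends only on kinetics and SRT: S = K_s(1 + k_d θ_c) / [θ_c(Yk − k_d) − 1] = 51.0 × (1 + 0.103 × 14.3) / [14.3 × (0.693 × 6.51 − 0.103) − 1] = 126.1 / 62.04 = 2.033 mg/L.

S ≈ 2.03 mg/L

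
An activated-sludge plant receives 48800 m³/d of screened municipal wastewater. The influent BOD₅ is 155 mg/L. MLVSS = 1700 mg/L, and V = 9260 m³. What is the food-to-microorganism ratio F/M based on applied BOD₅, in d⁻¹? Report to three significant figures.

F/M ≈ 0.480 d⁻¹

F/M = applied load / biomass = Q·S₀/(V·X) = 48800 × 155 / (9260 × 1700) = 0.4805 d⁻¹.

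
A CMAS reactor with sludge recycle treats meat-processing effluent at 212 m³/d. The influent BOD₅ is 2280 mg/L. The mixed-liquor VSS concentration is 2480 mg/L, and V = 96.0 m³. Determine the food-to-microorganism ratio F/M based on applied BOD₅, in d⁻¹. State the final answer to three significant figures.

F/M = Q·S₀ / (V·X) = 212 × 2280 / (96.00 × 2480) = 2.030 g BOD₅·(g VSS·d)⁻¹.

F/M ≈ 2.03 d⁻¹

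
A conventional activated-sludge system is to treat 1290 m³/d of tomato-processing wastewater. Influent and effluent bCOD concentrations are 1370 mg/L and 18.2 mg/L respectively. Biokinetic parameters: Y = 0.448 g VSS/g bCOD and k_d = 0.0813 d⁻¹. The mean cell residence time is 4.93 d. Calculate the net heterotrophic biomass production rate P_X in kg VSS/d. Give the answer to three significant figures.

P_X ≈ 558 kg VSS/d

Correct the yield for decay: Y_obs = Y/(1 + k_d θ_c) = 0.448 / (1 + 0.0813 × 4.93) = 0.448 / 1.401 = 0.3198.
Substrate removed = Q·(S₀ − S) = 1290 m³/d × (1370 − 18.2) g/m³ = 1.74×10^6 g/d = 1744 kg/d.
Net biomass production P_X = Y_obs × Q·(S₀ − S) = 0.3198 × 1744 = 557.7 kg VSS/d.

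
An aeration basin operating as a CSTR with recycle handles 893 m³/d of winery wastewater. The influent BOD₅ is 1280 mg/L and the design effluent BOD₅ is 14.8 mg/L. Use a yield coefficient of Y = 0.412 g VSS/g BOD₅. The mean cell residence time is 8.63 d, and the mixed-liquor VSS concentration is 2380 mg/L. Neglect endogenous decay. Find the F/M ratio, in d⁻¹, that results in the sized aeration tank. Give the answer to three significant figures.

V·X = Y·Q·ΔS·θ_c gives V = 0.412 × 893 × (1280 − 14.8) × 8.63 / 2380 = 1688 m³.
F/M = applied load / biomass = Q·S₀/(V·X) = 893 × 1280 / (1688 × 2380) = 0.2845 d⁻¹.

F/M ≈ 0.285 d⁻¹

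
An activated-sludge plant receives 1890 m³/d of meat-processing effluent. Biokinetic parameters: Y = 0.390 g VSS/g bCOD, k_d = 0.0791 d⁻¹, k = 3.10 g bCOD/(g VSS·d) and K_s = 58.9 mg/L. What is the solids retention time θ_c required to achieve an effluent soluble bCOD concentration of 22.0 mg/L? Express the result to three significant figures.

θ_c ≈ 4.01 d

Specific growth rate at S = 22.0 mg/L: μ = YkS/(K_s+S) = 0.390·3.10·22.0/(58.9+22.0) = 0.3288 d⁻¹.
1/θ_c = 0.3288 − 0.0791 = 0.2497 d⁻¹, so θ_c = 4.005 d.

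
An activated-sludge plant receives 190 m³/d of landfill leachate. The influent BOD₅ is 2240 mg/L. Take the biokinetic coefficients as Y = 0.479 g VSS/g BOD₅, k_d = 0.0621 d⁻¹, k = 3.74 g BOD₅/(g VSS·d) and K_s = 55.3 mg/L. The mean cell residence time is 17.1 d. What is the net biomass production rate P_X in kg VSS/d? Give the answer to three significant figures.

P_X ≈ 98.7 kg VSS/d

From the Monod/SRT balance for a CMAS, S = K_s·(1+k_d θ_c)/[θ_c·(Y k − k_d) − 1] = 55.3 × (1 + 0.0621 × 17.1) / [17.1 × (0.479 × 3.74 − 0.0621) − 1] = 114.0 / 28.57 = 3.991 mg/L.
Correct the yield for decay: Y_obs = Y/(1 + k_d θ_c) = 0.479 / (1 + 0.0621 × 17.1) = 0.479 / 2.062 = 0.2323.
Substrate removed = Q·(S₀ − S) = 190 m³/d × (2240 − 3.99) g/m³ = 4.25×10^5 g/d = 424.8 kg/d.
So the net sludge growth is P_X = 0.2323 × 424.8 = 98.69 kg VSS/d.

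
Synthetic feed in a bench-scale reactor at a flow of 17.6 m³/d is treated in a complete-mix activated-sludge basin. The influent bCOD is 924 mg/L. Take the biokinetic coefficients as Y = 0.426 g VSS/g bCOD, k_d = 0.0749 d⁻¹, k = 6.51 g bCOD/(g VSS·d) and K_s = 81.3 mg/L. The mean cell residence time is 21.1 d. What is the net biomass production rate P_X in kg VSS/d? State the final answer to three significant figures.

Effluent substrate depends only on kinetics and SRT: S = K_s(1 + k_d θ_c) / [θ_c(Yk − k_d) − 1] = 81.3 × (1 + 0.0749 × 21.1) / [21.1 × (0.426 × 6.51 − 0.0749) − 1] = 209.8 / 55.94 = 3.751 mg/L.
Correct the yield for decay: Y_obs = Y/(1 + k_d θ_c) = 0.426 / (1 + 0.0749 × 21.1) = 0.426 / 2.580 = 0.1651.
Q·(S₀ − S) = 17.6 × (924 − 3.75) × 10⁻³ = 16.20 kg/d removed.
P_X = Y_obs · Q(S₀ − S) = 0.1651 × 16.20 = 2.674 kg VSS/d.

P_X ≈ 2.67 kg VSS/d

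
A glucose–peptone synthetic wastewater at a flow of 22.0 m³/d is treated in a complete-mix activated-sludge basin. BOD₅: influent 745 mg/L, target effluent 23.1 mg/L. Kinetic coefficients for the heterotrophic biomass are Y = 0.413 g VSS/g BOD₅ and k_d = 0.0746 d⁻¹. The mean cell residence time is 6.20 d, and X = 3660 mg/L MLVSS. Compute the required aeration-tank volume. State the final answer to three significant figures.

Rearranging the biomass balance for a CMAS with decay, V = Y·Q·ΔS·θ_c / [X·(1+k_d θ_c)] = 0.413 × 22.0 × (745 − 23.1) × 6.20 / [3660 × (1 + 0.0746 × 6.20)] = 4.07×10^4 / 5353 = 7.597 m³.

V ≈ 7.60 m³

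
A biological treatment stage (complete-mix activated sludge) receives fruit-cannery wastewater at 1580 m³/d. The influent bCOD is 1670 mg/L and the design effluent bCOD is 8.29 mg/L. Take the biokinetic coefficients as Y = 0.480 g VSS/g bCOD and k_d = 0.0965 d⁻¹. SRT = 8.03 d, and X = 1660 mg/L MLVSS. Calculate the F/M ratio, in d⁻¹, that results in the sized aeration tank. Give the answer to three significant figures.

Steady-state biomass mass balance: V·X·(1 + k_d·θ_c) = Y·Q·(S₀ − S)·θ_c, so V = 0.480 × 1580 × (1670 − 8.29) × 8.03 / [1660 × (1 + 0.0965 × 8.03)] = 1.01×10^7 / 2946 = 3435 m³.
Food-to-microorganism ratio F/M = Q S₀ / (V X) = 1580 × 1670 / (3435 × 1660) = 0.4628 d⁻¹.

F/M ≈ 0.463 d⁻¹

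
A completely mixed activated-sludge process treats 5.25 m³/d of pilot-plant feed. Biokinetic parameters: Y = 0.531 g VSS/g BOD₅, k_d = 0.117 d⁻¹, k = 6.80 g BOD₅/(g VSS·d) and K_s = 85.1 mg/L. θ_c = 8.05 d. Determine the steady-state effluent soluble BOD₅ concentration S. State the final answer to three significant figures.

S ≈ 6.09 mg/L

Effluent substrate depends only on kinetics and SRT: S = K_s(1 + k_d θ_c) / [θ_c(Yk − k_d) − 1] = 85.1 × (1 + 0.117 × 8.05) / [8.05 × (0.531 × 6.80 − 0.117) − 1] = 165.3 / 27.13 = 6.092 mg/L.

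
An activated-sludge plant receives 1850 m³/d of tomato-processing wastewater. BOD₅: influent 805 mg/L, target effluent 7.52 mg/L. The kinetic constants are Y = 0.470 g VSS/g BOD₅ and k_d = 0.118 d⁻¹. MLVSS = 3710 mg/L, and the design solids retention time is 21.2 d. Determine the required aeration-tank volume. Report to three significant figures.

V ≈ 1130 m³

Steady-state biomass mass balance: V·X·(1 + k_d·θ_c) = Y·Q·(S₀ − S)·θ_c, so V = 0.470 × 1850 × (805 − 7.52) × 21.2 / [3710 × (1 + 0.118 × 21.2)] = 1.47×10^7 / 12991 = 1132 m³.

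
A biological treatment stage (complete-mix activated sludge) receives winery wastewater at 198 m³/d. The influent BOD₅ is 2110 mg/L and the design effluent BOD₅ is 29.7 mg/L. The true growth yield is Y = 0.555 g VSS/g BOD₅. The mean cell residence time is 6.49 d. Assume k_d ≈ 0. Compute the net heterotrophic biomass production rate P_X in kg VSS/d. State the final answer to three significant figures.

P_X ≈ 229 kg VSS/d

No decay correction is needed, so Y_obs = Y = 0.555.
Mass of BOD₅ removed per day: Q(S₀ − S) = 198 × 2080 g/m³ = 411.9 kg/d.
P_X = Y_obs · Q(S₀ − S) = 0.5550 × 411.9 = 228.6 kg VSS/d.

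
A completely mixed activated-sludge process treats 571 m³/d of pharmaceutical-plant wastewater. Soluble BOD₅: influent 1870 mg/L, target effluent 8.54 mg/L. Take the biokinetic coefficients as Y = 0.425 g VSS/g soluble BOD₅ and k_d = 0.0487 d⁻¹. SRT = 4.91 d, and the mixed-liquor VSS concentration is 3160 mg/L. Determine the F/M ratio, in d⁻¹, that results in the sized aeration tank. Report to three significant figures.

Steady-state biomass mass balance: V·X·(1 + k_d·θ_c) = Y·Q·(S₀ − S)·θ_c, so V = 0.425 × 571 × (1870 − 8.54) × 4.91 / [3160 × (1 + 0.0487 × 4.91)] = 2.22×10^6 / 3916 = 566.4 m³.
Food-to-microorganism ratio F/M = Q S₀ / (V X) = 571 × 1870 / (566.4 × 3160) = 0.5965 d⁻¹.

F/M ≈ 0.597 d⁻¹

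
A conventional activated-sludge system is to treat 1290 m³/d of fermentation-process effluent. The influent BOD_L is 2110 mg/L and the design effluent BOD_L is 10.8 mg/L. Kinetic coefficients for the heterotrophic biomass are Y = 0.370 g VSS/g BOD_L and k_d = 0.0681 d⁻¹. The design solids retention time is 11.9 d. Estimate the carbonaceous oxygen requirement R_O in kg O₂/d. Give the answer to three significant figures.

Observed yield with endogenous decay: Y_obs = Y / (1 + k_d·θ_c) = 0.370 / (1 + 0.0681 × 11.9) = 0.370 / 1.810 = 0.2044 g VSS/g BOD_L.
Substrate removed = Q·(S₀ − S) = 1290 m³/d × (2110 − 10.8) g/m³ = 2.71×10^6 g/d = 2708 kg/d.
Net sludge production P_X = 0.2044 × 2708 = 553.4 kg VSS/d.
R_O = Q·(S₀ − S) − 1.42·P_X = 2708 − 1.42 × 553.4 = 1922 kg O₂/d.

R_O ≈ 1920 kg O₂/d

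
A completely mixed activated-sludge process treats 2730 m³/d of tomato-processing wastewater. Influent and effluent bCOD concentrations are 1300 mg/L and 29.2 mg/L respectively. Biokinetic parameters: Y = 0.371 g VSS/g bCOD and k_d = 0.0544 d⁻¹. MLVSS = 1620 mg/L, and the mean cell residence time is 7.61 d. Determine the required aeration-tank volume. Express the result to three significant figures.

Steady-state biomass mass balance: V·X·(1 + k_d·θ_c) = Y·Q·(S₀ − S)·θ_c, so V = 0.371 × 2730 × (1300 − 29.2) × 7.61 / [1620 × (1 + 0.0544 × 7.61)] = 9.79×10^6 / 2291 = 4276 m³.

V ≈ 4280 m³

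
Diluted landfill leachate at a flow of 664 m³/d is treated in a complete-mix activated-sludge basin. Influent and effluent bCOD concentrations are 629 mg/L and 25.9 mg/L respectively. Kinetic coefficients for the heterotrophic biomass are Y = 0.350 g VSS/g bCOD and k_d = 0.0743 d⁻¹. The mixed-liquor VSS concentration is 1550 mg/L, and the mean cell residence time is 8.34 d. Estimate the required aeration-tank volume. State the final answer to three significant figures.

V ≈ 466 m³

Steady-state biomass mass balance: V·X·(1 + k_d·θ_c) = Y·Q·(S₀ − S)·θ_c, so V = 0.350 × 664 × (629 − 25.9) × 8.34 / [1550 × (1 + 0.0743 × 8.34)] = 1.17×10^6 / 2510 = 465.6 m³.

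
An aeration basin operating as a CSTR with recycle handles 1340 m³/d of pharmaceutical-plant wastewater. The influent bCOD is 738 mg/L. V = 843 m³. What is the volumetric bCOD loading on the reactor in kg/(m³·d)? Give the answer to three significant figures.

Applied bCOD load per unit volume = Q·S₀/V = (1340 × 738/1000)/843.0 = 1.173 kg bCOD·m⁻³·d⁻¹.

L_v ≈ 1.17 kg bCOD/(m³·d)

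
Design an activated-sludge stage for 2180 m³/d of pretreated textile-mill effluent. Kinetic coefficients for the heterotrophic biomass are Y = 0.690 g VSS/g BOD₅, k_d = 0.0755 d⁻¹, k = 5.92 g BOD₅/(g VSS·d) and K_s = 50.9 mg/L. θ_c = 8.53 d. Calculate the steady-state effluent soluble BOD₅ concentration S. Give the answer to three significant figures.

For a completely mixed reactor with recycle the Lawrence–McCarty relation gives S = K_s·(1 + k_d·θ_c) / [θ_c·(Y·k − k_d) − 1] = 50.9 × (1 + 0.0755 × 8.53) / [8.53 × (0.690 × 5.92 − 0.0755) − 1] = 83.68 / 33.20 = 2.521 mg/L.

S ≈ 2.52 mg/L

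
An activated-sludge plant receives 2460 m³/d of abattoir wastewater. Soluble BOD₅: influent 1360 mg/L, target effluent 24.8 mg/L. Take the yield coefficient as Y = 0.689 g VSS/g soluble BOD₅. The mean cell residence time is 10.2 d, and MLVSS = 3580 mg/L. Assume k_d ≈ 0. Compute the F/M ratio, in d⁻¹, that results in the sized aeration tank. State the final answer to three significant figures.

V·X = Y·Q·ΔS·θ_c gives V = 0.689 × 2460 × (1360 − 24.8) × 10.2 / 3580 = 6448 m³.
F/M = applied load / biomass = Q·S₀/(V·X) = 2460 × 1360 / (6448 × 3580) = 0.1449 d⁻¹.

F/M ≈ 0.145 d⁻¹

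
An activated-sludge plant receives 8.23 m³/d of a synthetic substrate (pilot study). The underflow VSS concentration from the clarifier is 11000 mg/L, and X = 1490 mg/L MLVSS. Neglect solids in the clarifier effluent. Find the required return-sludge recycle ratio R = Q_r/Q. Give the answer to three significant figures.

Solids balance on the clarifier gives (1+R)X = R·X_r, so R = X/(X_r − X) = 1490 / (11000 − 1490) = 0.1567.

R ≈ 0.157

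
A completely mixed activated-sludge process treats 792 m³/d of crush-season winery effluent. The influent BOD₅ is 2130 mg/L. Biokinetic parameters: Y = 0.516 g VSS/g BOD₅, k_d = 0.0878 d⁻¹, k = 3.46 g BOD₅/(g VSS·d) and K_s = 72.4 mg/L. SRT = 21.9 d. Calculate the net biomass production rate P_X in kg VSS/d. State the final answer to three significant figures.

P_X ≈ 297 kg VSS/d

For a completely mixed reactor with recycle the Lawrence–McCarty relation gives S = K_s·(1 + k_d·θ_c) / [θ_c·(Y·k − k_d) − 1] = 72.4 × (1 + 0.0878 × 21.9) / [21.9 × (0.516 × 3.46 − 0.0878) − 1] = 211.6 / 36.18 = 5.849 mg/L.
Correct the yield for decay: Y_obs = Y/(1 + k_d θ_c) = 0.516 / (1 + 0.0878 × 21.9) = 0.516 / 2.923 = 0.1765.
Substrate removed = Q·(S₀ − S) = 792 m³/d × (2130 − 5.85) g/m³ = 1.68×10^6 g/d = 1682 kg/d.
Net biomass production P_X = Y_obs × Q·(S₀ − S) = 0.1765 × 1682 = 297.0 kg VSS/d.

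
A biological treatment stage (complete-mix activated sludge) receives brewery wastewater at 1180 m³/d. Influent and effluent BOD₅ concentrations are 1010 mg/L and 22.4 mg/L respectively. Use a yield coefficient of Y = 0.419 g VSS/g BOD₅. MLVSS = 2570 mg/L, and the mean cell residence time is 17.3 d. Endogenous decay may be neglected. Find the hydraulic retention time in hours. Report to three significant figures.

V·X = Y·Q·ΔS·θ_c gives V = 0.419 × 1180 × (1010 − 22.4) × 17.3 / 2570 = 3287 m³.
τ = V/Q = 3287/1180 = 2.786 d, or 66.85 h.

τ ≈ 66.9 h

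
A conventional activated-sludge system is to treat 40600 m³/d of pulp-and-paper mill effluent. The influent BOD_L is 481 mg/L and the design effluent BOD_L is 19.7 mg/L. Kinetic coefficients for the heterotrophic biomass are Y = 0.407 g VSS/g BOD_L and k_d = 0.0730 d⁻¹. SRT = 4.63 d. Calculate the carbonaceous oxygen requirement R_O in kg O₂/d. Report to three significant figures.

Y_obs = Y / (1 + k_d θ_c) = 0.407 / (1 + 0.0730 × 4.63) = 0.407 / 1.338 = 0.3042.
Q·(S₀ − S) = 40600 × (481 − 19.7) × 10⁻³ = 18729 kg/d removed.
Biomass synthesised: P_X = Y_obs × 18729 = 5697 kg VSS/d.
R_O = Q·ΔS − 1.42 P_X = 18729 − 8090 = 10639 kg O₂/d.

R_O ≈ 10600 kg O₂/d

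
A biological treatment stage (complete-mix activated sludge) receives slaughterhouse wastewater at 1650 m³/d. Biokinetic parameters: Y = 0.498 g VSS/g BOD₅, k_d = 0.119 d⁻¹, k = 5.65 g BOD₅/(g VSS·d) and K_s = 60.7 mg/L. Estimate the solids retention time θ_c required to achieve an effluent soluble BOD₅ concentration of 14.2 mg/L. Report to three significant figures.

θ_c ≈ 2.41 d

From 1/θ_c = Y·k·S/(K_s + S) − k_d: Y·k·S/(K_s+S) = 0.498 × 5.65 × 14.2 / (60.7 + 14.2) = 0.5334 d⁻¹.
Then 1/θ_c = μ − k_d = 0.5334 − 0.119 = 0.4144 d⁻¹, giving θ_c = 2.413 d.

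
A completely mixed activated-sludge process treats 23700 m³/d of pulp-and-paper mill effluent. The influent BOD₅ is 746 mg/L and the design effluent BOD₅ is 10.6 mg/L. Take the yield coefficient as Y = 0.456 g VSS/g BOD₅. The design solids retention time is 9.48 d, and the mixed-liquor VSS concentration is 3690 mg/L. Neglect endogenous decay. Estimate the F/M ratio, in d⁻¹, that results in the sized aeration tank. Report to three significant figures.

Biomass mass balance (decay neglected): V·X = Y·Q·(S₀ − S)·θ_c, so V = 0.456 × 23700 × (746 − 10.6) × 9.48 / 3690 = 20418 m³.
Food-to-microorganism ratio F/M = Q S₀ / (V X) = 23700 × 746 / (20418 × 3690) = 0.2347 d⁻¹.

F/M ≈ 0.235 d⁻¹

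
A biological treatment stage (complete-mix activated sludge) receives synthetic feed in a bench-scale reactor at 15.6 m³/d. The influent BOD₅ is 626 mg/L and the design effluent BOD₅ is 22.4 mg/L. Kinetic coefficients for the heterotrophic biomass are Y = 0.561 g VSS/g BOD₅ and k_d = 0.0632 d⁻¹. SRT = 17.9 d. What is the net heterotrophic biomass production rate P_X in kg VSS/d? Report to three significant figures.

P_X ≈ 2.48 kg VSS/d

The observed yield is Y_obs = Y/(1 + k_d·θ_c) = 0.561 / (1 + 0.0632 × 17.9) = 0.561 / 2.131 = 0.2632 g VSS per g BOD₅ removed.
ΔS = 626 − 22.4 = 603.6 mg/L, so the substrate removal rate is 15.6 × 603.6/1000 = 9.416 kg BOD₅/d.
Net biomass production P_X = Y_obs × Q·(S₀ − S) = 0.2632 × 9.416 = 2.479 kg VSS/d.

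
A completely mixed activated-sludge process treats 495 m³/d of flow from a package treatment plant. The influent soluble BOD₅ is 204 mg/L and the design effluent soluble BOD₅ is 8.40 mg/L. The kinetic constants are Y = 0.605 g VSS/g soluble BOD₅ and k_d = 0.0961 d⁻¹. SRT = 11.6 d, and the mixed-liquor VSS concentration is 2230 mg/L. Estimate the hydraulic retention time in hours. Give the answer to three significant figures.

Steady-state biomass mass balance: V·X·(1 + k_d·θ_c) = Y·Q·(S₀ − S)·θ_c, so V = 0.605 × 495 × (204 − 8.40) × 11.6 / [2230 × (1 + 0.0961 × 11.6)] = 6.79×10^5 / 4716 = 144.1 m³.
Hydraulic retention time τ = V/Q = 144.1 / 495 = 0.2911 d = 6.986 h.

τ ≈ 6.99 h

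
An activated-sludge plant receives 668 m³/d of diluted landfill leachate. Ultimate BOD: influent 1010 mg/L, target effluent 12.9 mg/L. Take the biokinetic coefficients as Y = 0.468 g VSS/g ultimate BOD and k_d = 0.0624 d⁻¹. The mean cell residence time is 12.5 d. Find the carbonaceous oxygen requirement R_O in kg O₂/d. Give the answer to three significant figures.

R_O ≈ 417 kg O₂/d

Correct the yield for decay: Y_obs = Y/(1 + k_d θ_c) = 0.468 / (1 + 0.0624 × 12.5) = 0.468 / 1.780 = 0.2629.
Mass of ultimate BOD removed per day: Q(S₀ − S) = 668 × 997.1 g/m³ = 666.1 kg/d.
Biomass synthesised: P_X = Y_obs × 666.1 = 175.1 kg VSS/d.
R_O = Q·(S₀ − S) − 1.42·P_X = 666.1 − 1.42 × 175.1 = 417.4 kg O₂/d.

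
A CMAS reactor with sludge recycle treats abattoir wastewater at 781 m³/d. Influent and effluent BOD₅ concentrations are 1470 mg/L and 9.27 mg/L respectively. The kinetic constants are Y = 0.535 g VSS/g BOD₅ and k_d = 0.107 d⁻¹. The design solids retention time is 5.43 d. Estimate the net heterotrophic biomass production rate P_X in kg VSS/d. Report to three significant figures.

Correct the yield for decay: Y_obs = Y/(1 + k_d θ_c) = 0.535 / (1 + 0.107 × 5.43) = 0.535 / 1.581 = 0.3384.
Q·(S₀ − S) = 781 × (1470 − 9.27) × 10⁻³ = 1141 kg/d removed.
Net biomass production P_X = Y_obs × Q·(S₀ − S) = 0.3384 × 1141 = 386.0 kg VSS/d.

P_X ≈ 386 kg VSS/d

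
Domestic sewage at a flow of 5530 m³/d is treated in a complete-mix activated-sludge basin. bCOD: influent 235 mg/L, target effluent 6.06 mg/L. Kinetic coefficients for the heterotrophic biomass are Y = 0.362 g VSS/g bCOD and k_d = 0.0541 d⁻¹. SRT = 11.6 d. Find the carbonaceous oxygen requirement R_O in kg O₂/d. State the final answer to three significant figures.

R_O ≈ 866 kg O₂/d

Correct the yield for decay: Y_obs = Y/(1 + k_d θ_c) = 0.362 / (1 + 0.0541 × 11.6) = 0.362 / 1.628 = 0.2224.
Mass of bCOD removed per day: Q(S₀ − S) = 5530 × 228.9 g/m³ = 1266 kg/d.
Biomass synthesised: P_X = Y_obs × 1266 = 281.6 kg VSS/d.
R_O = Q·(S₀ − S) − 1.42·P_X = 1266 − 1.42 × 281.6 = 866.2 kg O₂/d.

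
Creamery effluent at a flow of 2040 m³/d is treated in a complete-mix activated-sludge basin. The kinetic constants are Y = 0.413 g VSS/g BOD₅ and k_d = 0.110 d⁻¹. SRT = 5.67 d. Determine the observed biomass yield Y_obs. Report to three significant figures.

Y_obs ≈ 0.254 g VSS/g BOD₅

Correct the yield for decay: Y_obs = Y/(1 + k_d θ_c) = 0.413 / (1 + 0.110 × 5.67) = 0.413 / 1.624 = 0.2544.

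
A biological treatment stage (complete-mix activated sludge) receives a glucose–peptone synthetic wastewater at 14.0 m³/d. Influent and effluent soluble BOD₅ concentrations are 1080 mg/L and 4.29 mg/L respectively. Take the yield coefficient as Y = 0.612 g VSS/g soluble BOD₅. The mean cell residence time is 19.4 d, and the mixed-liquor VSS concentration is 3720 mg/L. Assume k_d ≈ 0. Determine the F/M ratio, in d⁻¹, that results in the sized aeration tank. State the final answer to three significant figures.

With k_d = 0 the design equation reduces to V = Y Q (S₀−S) θ_c / X = 0.612 × 14.0 × (1080 − 4.29) × 19.4 / 3720 = 48.07 m³.
F/M = applied load / biomass = Q·S₀/(V·X) = 14.0 × 1080 / (48.07 × 3720) = 0.08456 d⁻¹.

F/M ≈ 0.0846 d⁻¹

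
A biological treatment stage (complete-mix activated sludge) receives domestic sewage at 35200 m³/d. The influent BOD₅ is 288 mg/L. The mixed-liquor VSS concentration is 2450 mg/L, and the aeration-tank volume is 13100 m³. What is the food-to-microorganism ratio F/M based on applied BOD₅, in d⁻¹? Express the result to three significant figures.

F/M = applied load / biomass = Q·S₀/(V·X) = 35200 × 288 / (13100 × 2450) = 0.3159 d⁻¹.

F/M ≈ 0.316 d⁻¹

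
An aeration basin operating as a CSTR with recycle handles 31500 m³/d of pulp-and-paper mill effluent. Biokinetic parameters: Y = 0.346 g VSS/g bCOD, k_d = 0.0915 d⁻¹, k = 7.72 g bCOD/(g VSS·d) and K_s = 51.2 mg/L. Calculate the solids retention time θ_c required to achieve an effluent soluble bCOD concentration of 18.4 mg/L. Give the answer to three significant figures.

θ_c ≈ 1.63 d

Specific growth rate at S = 18.4 mg/L: μ = YkS/(K_s+S) = 0.346·7.72·18.4/(51.2+18.4) = 0.7062 d⁻¹.
Then 1/θ_c = μ − k_d = 0.7062 − 0.0915 = 0.6147 d⁻¹, giving θ_c = 1.627 d.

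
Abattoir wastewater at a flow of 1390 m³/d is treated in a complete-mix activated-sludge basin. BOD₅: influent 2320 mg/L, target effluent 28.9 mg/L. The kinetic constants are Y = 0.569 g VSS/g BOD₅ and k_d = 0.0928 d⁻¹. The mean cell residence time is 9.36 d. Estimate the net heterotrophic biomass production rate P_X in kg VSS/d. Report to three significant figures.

P_X ≈ 970 kg VSS/d

The observed yield is Y_obs = Y/(1 + k_d·θ_c) = 0.569 / (1 + 0.0928 × 9.36) = 0.569 / 1.869 = 0.3045 g VSS per g BOD₅ removed.
Substrate removed = Q·(S₀ − S) = 1390 m³/d × (2320 − 28.9) g/m³ = 3.18×10^6 g/d = 3185 kg/d.
So the net sludge growth is P_X = 0.3045 × 3185 = 969.7 kg VSS/d.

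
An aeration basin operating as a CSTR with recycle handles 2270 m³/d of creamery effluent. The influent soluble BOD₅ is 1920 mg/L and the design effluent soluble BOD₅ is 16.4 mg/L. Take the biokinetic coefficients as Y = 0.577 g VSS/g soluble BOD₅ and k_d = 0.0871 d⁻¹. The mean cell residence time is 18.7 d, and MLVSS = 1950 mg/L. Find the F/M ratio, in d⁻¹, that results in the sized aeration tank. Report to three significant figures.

Steady-state biomass mass balance: V·X·(1 + k_d·θ_c) = Y·Q·(S₀ − S)·θ_c, so V = 0.577 × 2270 × (1920 − 16.4) × 18.7 / [1950 × (1 + 0.0871 × 18.7)] = 4.66×10^7 / 5126 = 9096 m³.
F/M = Q·S₀ / (V·X) = 2270 × 1920 / (9096 × 1950) = 0.2457 g soluble BOD₅·(g VSS·d)⁻¹.

F/M ≈ 0.246 d⁻¹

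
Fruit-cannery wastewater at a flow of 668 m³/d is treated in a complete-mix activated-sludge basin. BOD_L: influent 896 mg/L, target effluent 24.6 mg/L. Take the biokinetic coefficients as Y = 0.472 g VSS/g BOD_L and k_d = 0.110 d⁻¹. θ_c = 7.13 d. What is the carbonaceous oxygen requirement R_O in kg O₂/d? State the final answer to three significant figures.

Y_obs = Y / (1 + k_d θ_c) = 0.472 / (1 + 0.110 × 7.13) = 0.472 / 1.784 = 0.2645.
Q·(S₀ − S) = 668 × (896 − 24.6) × 10⁻³ = 582.1 kg/d removed.
P_X = Y_obs·Q·(S₀ − S) = 0.2645 × 582.1 = 154.0 kg VSS/d.
R_O = Q·ΔS − 1.42 P_X = 582.1 − 218.7 = 363.4 kg O₂/d.

R_O ≈ 363 kg O₂/d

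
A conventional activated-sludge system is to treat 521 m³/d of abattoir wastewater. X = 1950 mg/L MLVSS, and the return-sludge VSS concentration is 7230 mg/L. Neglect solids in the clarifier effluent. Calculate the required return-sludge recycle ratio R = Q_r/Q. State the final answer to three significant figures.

R = Q_r/Q = X/(X_r − X) = 1950 / (7230 − 1950) = 0.3693.

R ≈ 0.369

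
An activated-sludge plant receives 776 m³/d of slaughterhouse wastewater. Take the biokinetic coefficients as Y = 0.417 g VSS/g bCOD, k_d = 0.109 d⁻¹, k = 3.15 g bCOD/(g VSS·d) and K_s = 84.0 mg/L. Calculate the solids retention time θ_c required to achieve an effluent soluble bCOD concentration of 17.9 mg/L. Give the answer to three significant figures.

θ_c ≈ 8.21 d

From 1/θ_c = Y·k·S/(K_s + S) − k_d: Y·k·S/(K_s+S) = 0.417 × 3.15 × 17.9 / (84.0 + 17.9) = 0.2307 d⁻¹.
θ_c = 1/(μ − k_d) = 1/(0.2307 − 0.109) = 1/0.1217 = 8.214 d.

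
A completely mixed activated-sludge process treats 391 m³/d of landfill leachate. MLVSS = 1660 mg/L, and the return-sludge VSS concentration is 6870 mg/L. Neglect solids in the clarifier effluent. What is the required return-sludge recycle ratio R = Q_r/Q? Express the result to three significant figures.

R ≈ 0.319

R = Q_r/Q = X/(X_r − X) = 1660 / (6870 − 1660) = 0.3186.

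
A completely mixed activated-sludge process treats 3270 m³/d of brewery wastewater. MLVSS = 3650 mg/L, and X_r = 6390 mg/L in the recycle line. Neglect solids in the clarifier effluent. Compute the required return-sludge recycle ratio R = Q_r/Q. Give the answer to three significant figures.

R = Q_r/Q = X/(X_r − X) = 3650 / (6390 − 3650) = 1.332.

R ≈ 1.33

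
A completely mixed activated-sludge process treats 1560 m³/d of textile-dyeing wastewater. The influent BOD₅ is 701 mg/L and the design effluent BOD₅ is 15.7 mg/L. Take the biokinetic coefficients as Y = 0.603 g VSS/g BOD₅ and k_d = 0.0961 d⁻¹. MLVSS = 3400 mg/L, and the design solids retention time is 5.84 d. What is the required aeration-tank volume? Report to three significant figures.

V ≈ 709 m³

Rearranging the biomass balance for a CMAS with decay, V = Y·Q·ΔS·θ_c / [X·(1+k_d θ_c)] = 0.603 × 1560 × (701 − 15.7) × 5.84 / [3400 × (1 + 0.0961 × 5.84)] = 3.76×10^6 / 5308 = 709.2 m³.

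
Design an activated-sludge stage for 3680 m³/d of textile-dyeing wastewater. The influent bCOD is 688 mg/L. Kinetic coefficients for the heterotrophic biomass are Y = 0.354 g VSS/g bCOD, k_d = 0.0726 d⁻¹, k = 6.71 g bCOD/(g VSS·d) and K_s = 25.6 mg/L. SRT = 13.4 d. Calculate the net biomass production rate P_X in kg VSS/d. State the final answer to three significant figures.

From the Monod/SRT balance for a CMAS, S = K_s·(1+k_d θ_c)/[θ_c·(Y k − k_d) − 1] = 25.6 × (1 + 0.0726 × 13.4) / [13.4 × (0.354 × 6.71 − 0.0726) − 1] = 50.50 / 29.86 = 1.692 mg/L.
The observed yield is Y_obs = Y/(1 + k_d·θ_c) = 0.354 / (1 + 0.0726 × 13.4) = 0.354 / 1.973 = 0.1794 g VSS per g bCOD removed.
Q·(S₀ − S) = 3680 × (688 − 1.69) × 10⁻³ = 2526 kg/d removed.
P_X = Y_obs · Q(S₀ − S) = 0.1794 × 2526 = 453.2 kg VSS/d.

P_X ≈ 453 kg VSS/d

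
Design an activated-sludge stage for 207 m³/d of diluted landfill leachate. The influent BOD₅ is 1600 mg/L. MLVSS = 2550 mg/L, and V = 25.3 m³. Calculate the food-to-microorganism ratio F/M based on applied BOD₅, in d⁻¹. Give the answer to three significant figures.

F/M = Q·S₀ / (V·X) = 207 × 1600 / (25.30 × 2550) = 5.134 g BOD₅·(g VSS·d)⁻¹.

F/M ≈ 5.13 d⁻¹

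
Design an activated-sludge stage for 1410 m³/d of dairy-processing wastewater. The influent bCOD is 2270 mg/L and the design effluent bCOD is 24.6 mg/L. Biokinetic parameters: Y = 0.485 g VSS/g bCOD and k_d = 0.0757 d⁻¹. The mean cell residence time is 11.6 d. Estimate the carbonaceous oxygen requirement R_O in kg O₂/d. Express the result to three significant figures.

Y_obs = Y / (1 + k_d θ_c) = 0.485 / (1 + 0.0757 × 11.6) = 0.485 / 1.878 = 0.2582.
Q·(S₀ − S) = 1410 × (2270 − 24.6) × 10⁻³ = 3166 kg/d removed.
Net sludge production P_X = 0.2582 × 3166 = 817.6 kg VSS/d.
R_O = Q·(S₀ − S) − 1.42·P_X = 3166 − 1.42 × 817.6 = 2005 kg O₂/d.

R_O ≈ 2010 kg O₂/d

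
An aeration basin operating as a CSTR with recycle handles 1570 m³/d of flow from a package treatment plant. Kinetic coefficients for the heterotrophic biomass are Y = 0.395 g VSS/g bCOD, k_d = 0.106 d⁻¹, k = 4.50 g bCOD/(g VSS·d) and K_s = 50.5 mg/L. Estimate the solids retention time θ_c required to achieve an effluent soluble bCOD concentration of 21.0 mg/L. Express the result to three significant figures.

θ_c ≈ 2.40 d

From 1/θ_c = Y·k·S/(K_s + S) − k_d: Y·k·S/(K_s+S) = 0.395 × 4.50 × 21.0 / (50.5 + 21.0) = 0.5221 d⁻¹.
Then 1/θ_c = μ − k_d = 0.5221 − 0.106 = 0.4161 d⁻¹, giving θ_c = 2.403 d.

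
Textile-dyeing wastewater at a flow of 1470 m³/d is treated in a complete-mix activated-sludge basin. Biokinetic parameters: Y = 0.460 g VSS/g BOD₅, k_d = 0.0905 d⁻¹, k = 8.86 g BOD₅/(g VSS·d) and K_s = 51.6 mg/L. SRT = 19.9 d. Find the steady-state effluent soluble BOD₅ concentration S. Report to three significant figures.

S ≈ 1.85 mg/L

Effluent substrate depends only on kinetics and SRT: S = K_s(1 + k_d θ_c) / [θ_c(Yk − k_d) − 1] = 51.6 × (1 + 0.0905 × 19.9) / [19.9 × (0.460 × 8.86 − 0.0905) − 1] = 144.5 / 78.30 = 1.846 mg/L.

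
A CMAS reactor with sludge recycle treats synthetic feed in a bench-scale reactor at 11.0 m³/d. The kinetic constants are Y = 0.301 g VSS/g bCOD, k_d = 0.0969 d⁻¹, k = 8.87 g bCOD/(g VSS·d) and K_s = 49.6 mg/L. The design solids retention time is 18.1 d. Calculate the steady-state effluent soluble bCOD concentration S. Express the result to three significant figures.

For a completely mixed reactor with recycle the Lawrence–McCarty relation gives S = K_s·(1 + k_d·θ_c) / [θ_c·(Y·k − k_d) − 1] = 49.6 × (1 + 0.0969 × 18.1) / [18.1 × (0.301 × 8.87 − 0.0969) − 1] = 136.6 / 45.57 = 2.997 mg/L.

S ≈ 3.00 mg/L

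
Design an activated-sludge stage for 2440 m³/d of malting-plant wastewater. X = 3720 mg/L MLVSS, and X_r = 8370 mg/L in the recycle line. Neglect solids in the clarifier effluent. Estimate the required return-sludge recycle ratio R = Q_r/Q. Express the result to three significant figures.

R ≈ 0.800

R = Q_r/Q = X/(X_r − X) = 3720 / (8370 − 3720) = 0.8000.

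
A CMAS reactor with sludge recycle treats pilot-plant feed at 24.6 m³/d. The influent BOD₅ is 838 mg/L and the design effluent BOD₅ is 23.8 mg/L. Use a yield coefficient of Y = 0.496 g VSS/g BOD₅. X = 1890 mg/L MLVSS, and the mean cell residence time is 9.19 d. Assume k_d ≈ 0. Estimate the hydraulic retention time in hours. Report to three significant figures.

τ ≈ 47.1 h

V·X = Y·Q·ΔS·θ_c gives V = 0.496 × 24.6 × (838 − 23.8) × 9.19 / 1890 = 48.31 m³.
τ = V/Q = 48.31/24.6 = 1.964 d, or 47.13 h.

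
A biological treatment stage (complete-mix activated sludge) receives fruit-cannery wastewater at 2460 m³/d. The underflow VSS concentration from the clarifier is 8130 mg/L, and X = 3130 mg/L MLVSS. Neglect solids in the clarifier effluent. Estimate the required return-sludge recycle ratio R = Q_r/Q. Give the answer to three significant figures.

R ≈ 0.626

Mass balance around the secondary clarifier (neglecting effluent solids): R = X / (X_r − X) = 3130 / (8130 − 3130) = 0.6260.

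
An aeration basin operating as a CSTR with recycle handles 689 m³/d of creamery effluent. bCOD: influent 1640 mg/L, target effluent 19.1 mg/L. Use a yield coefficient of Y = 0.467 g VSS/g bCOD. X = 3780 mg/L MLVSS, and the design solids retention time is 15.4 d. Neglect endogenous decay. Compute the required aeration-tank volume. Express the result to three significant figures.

Biomass mass balance (decay neglected): V·X = Y·Q·(S₀ − S)·θ_c, so V = 0.467 × 689 × (1640 − 19.1) × 15.4 / 3780 = 2125 m³.

V ≈ 2120 m³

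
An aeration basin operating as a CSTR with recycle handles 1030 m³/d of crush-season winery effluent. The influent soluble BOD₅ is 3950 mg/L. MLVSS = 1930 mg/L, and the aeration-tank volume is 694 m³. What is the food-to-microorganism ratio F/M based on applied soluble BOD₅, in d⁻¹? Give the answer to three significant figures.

F/M = Q·S₀ / (V·X) = 1030 × 3950 / (694.0 × 1930) = 3.038 g soluble BOD₅·(g VSS·d)⁻¹.

F/M ≈ 3.04 d⁻¹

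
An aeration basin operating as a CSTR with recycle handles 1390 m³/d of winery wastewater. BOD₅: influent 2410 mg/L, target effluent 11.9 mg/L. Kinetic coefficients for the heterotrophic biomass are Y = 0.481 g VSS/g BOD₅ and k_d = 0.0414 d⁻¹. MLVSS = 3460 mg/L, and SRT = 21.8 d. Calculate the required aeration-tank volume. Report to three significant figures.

Steady-state biomass mass balance: V·X·(1 + k_d·θ_c) = Y·Q·(S₀ − S)·θ_c, so V = 0.481 × 1390 × (2410 − 11.9) × 21.8 / [3460 × (1 + 0.0414 × 21.8)] = 3.5×10^7 / 6583 = 5310 m³.

V ≈ 5310 m³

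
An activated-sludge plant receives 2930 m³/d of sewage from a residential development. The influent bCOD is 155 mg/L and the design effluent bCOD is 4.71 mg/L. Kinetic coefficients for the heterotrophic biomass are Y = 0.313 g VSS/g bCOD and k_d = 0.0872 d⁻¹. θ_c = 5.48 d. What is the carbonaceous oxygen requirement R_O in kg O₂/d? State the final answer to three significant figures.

Y_obs = Y / (1 + k_d θ_c) = 0.313 / (1 + 0.0872 × 5.48) = 0.313 / 1.478 = 0.2118.
Mass of bCOD removed per day: Q(S₀ − S) = 2930 × 150.3 g/m³ = 440.3 kg/d.
Biomass synthesised: P_X = Y_obs × 440.3 = 93.26 kg VSS/d.
Carbonaceous O₂ demand = substrate oxidised − cell-mass equivalent = 440.3 − 1.42 × 93.26 = 307.9 kg O₂/d.

R_O ≈ 308 kg O₂/d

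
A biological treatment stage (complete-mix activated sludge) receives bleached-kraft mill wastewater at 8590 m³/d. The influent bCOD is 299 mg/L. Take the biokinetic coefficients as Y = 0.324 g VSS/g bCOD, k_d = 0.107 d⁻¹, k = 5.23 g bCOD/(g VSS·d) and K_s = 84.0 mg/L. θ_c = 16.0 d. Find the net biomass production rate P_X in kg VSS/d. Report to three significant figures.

P_X ≈ 297 kg VSS/d

Effluent substrate depends only on kinetics and SRT: S = K_s(1 + k_d θ_c) / [θ_c(Yk − k_d) − 1] = 84.0 × (1 + 0.107 × 16.0) / [16.0 × (0.324 × 5.23 − 0.107) − 1] = 227.8 / 24.40 = 9.336 mg/L.
Y_obs = Y / (1 + k_d θ_c) = 0.324 / (1 + 0.107 × 16.0) = 0.324 / 2.712 = 0.1195.
ΔS = 299 − 9.34 = 289.7 mg/L, so the substrate removal rate is 8590 × 289.7/1000 = 2488 kg bCOD/d.
So the net sludge growth is P_X = 0.1195 × 2488 = 297.3 kg VSS/d.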